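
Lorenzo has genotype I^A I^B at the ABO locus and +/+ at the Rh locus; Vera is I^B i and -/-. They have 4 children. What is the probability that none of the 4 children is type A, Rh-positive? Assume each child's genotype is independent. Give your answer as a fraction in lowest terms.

81/256

ABO cross I^A I^B × I^B i → 1/4 A, 1/2 B, 1/4 AB.
Rh cross +/+ × -/- → 1 Rh+; so P(type A, Rh-positive) = 1/4 × 1 = 1/4 per child.
P(not type A, Rh-positive) = 3/4 for one child; (3/4)^4 = 81/256.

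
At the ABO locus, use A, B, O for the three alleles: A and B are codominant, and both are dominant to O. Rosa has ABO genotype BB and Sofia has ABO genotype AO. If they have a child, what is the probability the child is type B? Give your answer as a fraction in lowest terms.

1/2

ABO cross BB × AO → offspring phenotypes: 1/2 B, 1/2 AB.
So P(type B) = 1/2.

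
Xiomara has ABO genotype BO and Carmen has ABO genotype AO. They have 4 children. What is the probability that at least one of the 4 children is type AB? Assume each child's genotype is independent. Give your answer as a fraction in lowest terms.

175/256

ABO cross BO × AO → 1/4 O, 1/4 A, 1/4 B, 1/4 AB.
So P(type AB) = 1/4 per child.
P(none) = (3/4)^4 = 81/256; P(at least one) = 1 − 81/256 = 175/256.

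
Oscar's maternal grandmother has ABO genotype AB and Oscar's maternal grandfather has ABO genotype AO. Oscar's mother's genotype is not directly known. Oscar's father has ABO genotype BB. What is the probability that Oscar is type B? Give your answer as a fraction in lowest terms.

Oscar's mother's ABO genotype from AB × AO: 1/4 AA, 1/4 AB, 1/4 AO, 1/4 BO.
Crossing each possibility with the father BB and summing P(type B): 1/4·0 + 1/4·1/2 + 1/4·1/2 + 1/4·1 = 1/2.

1/2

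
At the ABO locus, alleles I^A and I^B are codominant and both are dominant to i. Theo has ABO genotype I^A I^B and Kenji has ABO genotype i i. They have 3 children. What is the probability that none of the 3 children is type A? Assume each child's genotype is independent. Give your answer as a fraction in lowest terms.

ABO cross I^A I^B × i i → 1/2 A, 1/2 B.
So P(type A) = 1/2 per child.
P(not type A) = 1/2 for one child; (1/2)^3 = 1/8.

1/8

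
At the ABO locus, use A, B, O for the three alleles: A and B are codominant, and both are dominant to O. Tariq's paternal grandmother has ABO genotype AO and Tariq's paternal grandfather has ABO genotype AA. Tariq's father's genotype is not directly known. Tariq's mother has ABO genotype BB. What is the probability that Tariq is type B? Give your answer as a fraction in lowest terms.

1/4

Tariq's father's ABO genotype from AO × AA: 1/2 AA, 1/2 AO.
Crossing each possibility with the mother BB and summing P(type B): 1/2·0 + 1/2·1/2 = 1/4.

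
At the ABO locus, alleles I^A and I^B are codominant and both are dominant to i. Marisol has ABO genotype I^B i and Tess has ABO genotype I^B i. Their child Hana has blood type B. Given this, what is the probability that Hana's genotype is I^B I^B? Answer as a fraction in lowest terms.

1/3

Cross I^B i × I^B i → 1/4 I^B I^B, 1/2 I^B i, 1/4 i i.
Type-B genotypes among offspring: I^B I^B (1/4), I^B i (1/2); total 3/4.
P(I^B I^B | type B) = (1/4) / (3/4) = 1/3.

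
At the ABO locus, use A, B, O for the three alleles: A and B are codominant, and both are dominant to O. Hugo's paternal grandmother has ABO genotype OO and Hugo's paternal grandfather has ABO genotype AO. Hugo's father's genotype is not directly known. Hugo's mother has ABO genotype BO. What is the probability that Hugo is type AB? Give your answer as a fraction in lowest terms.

1/8

Hugo's father's ABO genotype from OO × AO: 1/2 AO, 1/2 OO.
Crossing each possibility with the mother BO and summing P(type AB): 1/2·1/4 + 1/2·0 = 1/8.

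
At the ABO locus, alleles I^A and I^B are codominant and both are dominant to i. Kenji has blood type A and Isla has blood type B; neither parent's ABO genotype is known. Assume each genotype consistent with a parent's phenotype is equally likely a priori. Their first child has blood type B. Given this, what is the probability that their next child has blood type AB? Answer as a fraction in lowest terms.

Possible genotypes: Kenji ∈ {I^A I^A, I^A i}; Isla ∈ {I^B I^B, I^B i}.
Weight each parental genotype pair by prior × P(type-B child):
  I^A i × I^B I^B: posterior weight 2/3; P(next child type AB) = 1/2.
  I^A i × I^B i: posterior weight 1/3; P(next child type AB) = 1/4.
Weighted sum = 5/12.

5/12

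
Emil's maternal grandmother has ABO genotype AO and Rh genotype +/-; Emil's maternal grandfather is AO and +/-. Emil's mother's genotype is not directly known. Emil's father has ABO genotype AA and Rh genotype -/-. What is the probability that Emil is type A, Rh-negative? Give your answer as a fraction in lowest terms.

1/2

Emil's mother's ABO genotype from AO × AO: 1/4 AA, 1/2 AO, 1/4 OO.
Crossing each possibility with the father AA and summing P(type A): 1/4·1 + 1/2·1 + 1/4·1 = 1.
Similarly for Rh via the mother's Rh distribution: P(Rh-) = 1/2.
Independent loci: 1 × 1/2 = 1/2.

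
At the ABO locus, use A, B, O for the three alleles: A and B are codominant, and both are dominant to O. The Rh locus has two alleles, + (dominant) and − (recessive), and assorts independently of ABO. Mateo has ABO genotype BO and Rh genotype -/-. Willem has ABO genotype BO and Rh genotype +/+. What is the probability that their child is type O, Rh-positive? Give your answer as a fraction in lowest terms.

ABO cross BO × BO → offspring phenotypes: 1/4 O, 3/4 B.
Rh cross -/- × +/+ → 1 Rh+.
Independent loci: P(type O, Rh-positive) = 1/4 × 1 = 1/4.

1/4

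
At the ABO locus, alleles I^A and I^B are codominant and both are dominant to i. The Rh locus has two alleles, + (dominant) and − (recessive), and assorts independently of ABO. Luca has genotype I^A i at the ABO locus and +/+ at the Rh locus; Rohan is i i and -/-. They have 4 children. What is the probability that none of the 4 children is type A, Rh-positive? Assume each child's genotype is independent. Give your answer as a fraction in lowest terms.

ABO cross I^A i × i i → 1/2 O, 1/2 A.
Rh cross +/+ × -/- → 1 Rh+; so P(type A, Rh-positive) = 1/2 × 1 = 1/2 per child.
P(not type A, Rh-positive) = 1/2 for one child; (1/2)^4 = 1/16.

1/16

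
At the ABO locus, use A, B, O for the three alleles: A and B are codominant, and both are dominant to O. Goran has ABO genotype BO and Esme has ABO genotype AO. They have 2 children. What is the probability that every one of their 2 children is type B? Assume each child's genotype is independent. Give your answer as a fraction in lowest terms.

ABO cross BO × AO → 1/4 O, 1/4 A, 1/4 B, 1/4 AB.
So P(type B) = 1/4 per child.
All 2 independent: (1/4)^2 = 1/16.

1/16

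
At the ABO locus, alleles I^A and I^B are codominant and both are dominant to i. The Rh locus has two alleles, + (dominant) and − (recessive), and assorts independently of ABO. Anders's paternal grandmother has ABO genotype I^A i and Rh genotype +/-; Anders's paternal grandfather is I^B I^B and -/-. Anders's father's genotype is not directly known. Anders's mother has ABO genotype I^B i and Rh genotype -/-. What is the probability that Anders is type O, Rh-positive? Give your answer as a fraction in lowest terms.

Anders's father's ABO genotype from I^A i × I^B I^B: 1/2 I^A I^B, 1/2 I^B i.
Crossing each possibility with the mother I^B i and summing P(type O): 1/2·0 + 1/2·1/4 = 1/8.
Similarly for Rh via the father's Rh distribution: P(Rh+) = 1/4.
Independent loci: 1/8 × 1/4 = 1/32.

1/32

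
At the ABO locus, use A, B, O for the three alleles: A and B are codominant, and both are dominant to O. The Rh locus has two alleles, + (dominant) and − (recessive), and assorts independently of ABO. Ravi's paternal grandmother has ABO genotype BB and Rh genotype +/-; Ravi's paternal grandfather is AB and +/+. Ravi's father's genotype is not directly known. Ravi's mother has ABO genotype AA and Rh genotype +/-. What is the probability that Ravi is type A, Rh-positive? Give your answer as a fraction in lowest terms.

7/32

Ravi's father's ABO genotype from BB × AB: 1/2 AB, 1/2 BB.
Crossing each possibility with the mother AA and summing P(type A): 1/2·1/2 + 1/2·0 = 1/4.
Similarly for Rh via the father's Rh distribution: P(Rh+) = 7/8.
Independent loci: 1/4 × 7/8 = 7/32.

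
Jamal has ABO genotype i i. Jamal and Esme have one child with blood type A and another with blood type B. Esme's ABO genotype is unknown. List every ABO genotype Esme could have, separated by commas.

I^A I^B

For each candidate genotype of Esme, check whether crossing it with i i can produce every observed child phenotype.
  I^A I^A → possible child types {A} ✗
  I^A I^B → possible child types {A, B} ✓
  I^A i → possible child types {O, A} ✗
  I^B I^B → possible child types {B} ✗
  I^B i → possible child types {O, B} ✗
  i i → possible child types {O} ✗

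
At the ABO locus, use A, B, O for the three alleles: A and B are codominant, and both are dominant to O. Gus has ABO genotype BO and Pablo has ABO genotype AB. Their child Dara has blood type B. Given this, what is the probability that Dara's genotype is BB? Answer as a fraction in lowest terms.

1/2

Cross BO × AB → 1/4 AB, 1/4 AO, 1/4 BB, 1/4 BO.
Type-B genotypes among offspring: BB (1/4), BO (1/4); total 1/2.
P(BB | type B) = (1/4) / (1/2) = 1/2.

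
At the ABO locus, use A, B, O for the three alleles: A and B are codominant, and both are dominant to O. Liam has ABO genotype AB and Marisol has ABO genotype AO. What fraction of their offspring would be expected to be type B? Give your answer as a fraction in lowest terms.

ABO cross AB × AO → offspring phenotypes: 1/2 A, 1/4 B, 1/4 AB.
So P(type B) = 1/4.

1/4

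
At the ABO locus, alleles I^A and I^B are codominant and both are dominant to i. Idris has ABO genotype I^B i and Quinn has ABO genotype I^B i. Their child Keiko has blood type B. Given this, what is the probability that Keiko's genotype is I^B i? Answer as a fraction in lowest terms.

2/3

Cross I^B i × I^B i → 1/4 I^B I^B, 1/2 I^B i, 1/4 i i.
Type-B genotypes among offspring: I^B I^B (1/4), I^B i (1/2); total 3/4.
P(I^B i | type B) = (1/2) / (3/4) = 2/3.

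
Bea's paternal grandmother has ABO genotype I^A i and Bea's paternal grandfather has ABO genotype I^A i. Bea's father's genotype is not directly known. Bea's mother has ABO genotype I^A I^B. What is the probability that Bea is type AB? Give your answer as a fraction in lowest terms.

1/4

Bea's father's ABO genotype from I^A i × I^A i: 1/4 I^A I^A, 1/2 I^A i, 1/4 i i.
Crossing each possibility with the mother I^A I^B and summing P(type AB): 1/4·1/2 + 1/2·1/4 + 1/4·0 = 1/4.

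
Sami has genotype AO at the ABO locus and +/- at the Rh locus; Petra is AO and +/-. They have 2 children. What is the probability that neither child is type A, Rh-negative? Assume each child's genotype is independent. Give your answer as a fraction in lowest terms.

ABO cross AO × AO → 1/4 O, 3/4 A.
Rh cross +/- × +/- → 3/4 Rh+, 1/4 Rh-; so P(type A, Rh-negative) = 3/4 × 1/4 = 3/16 per child.
P(not type A, Rh-negative) = 13/16 for one child; (13/16)^2 = 169/256.

169/256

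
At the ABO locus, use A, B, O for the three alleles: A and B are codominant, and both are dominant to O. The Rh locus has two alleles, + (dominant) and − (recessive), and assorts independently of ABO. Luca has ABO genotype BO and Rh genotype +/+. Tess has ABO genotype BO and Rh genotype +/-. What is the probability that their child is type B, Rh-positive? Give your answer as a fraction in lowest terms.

ABO cross BO × BO → offspring phenotypes: 1/4 O, 3/4 B.
Rh cross +/+ × +/- → 1 Rh+.
Independent loci: P(type B, Rh-positive) = 3/4 × 1 = 3/4.

3/4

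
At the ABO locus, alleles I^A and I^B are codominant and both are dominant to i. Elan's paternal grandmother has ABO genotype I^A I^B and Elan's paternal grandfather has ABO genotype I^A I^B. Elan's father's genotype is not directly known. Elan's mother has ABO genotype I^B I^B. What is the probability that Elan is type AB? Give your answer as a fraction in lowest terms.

1/2

Elan's father's ABO genotype from I^A I^B × I^A I^B: 1/4 I^A I^A, 1/2 I^A I^B, 1/4 I^B I^B.
Crossing each possibility with the mother I^B I^B and summing P(type AB): 1/4·1 + 1/2·1/2 + 1/4·0 = 1/2.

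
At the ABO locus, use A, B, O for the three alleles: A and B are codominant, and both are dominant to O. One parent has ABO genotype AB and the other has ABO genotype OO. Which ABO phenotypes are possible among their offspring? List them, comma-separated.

Gametes from AB × OO give offspring ABO genotypes AO, BO, i.e. phenotypes A, B.

A, B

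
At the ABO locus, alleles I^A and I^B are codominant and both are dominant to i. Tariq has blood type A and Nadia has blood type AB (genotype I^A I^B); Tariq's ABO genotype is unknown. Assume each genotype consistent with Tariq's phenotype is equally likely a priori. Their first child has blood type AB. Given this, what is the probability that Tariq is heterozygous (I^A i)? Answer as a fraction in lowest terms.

1/3

Possible genotypes: Tariq ∈ {I^A I^A, I^A i}; Nadia ∈ {I^A I^B}.
Weight each parental genotype pair by prior × P(type-AB child):
  I^A I^A × I^A I^B: posterior weight 2/3.
  I^A i × I^A I^B: posterior weight 1/3.
Sum the posterior weight over pairs where Tariq is I^A i: 1/3.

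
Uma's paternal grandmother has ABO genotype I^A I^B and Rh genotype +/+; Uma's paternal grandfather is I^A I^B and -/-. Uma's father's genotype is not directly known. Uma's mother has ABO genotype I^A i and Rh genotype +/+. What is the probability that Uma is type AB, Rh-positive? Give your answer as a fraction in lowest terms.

Uma's father's ABO genotype from I^A I^B × I^A I^B: 1/4 I^A I^A, 1/2 I^A I^B, 1/4 I^B I^B.
Crossing each possibility with the mother I^A i and summing P(type AB): 1/4·0 + 1/2·1/4 + 1/4·1/2 = 1/4.
Similarly for Rh via the father's Rh distribution: P(Rh+) = 1.
Independent loci: 1/4 × 1 = 1/4.

1/4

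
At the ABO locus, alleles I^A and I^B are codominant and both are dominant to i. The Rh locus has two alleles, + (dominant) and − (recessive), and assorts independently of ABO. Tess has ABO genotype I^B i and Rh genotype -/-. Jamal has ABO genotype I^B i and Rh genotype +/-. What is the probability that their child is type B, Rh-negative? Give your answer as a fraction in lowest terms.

3/8

ABO cross I^B i × I^B i → offspring phenotypes: 1/4 O, 3/4 B.
Rh cross -/- × +/- → 1/2 Rh+, 1/2 Rh-.
Independent loci: P(type B, Rh-negative) = 3/4 × 1/2 = 3/8.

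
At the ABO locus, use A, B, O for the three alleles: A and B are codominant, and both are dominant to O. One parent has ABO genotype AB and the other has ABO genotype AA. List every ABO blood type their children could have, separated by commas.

A, AB

Gametes from AB × AA give offspring ABO genotypes AA, AB, i.e. phenotypes A, AB.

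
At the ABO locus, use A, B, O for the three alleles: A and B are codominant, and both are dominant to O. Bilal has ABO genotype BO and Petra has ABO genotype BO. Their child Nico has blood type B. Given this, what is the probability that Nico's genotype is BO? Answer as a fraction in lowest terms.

2/3

Cross BO × BO → 1/4 BB, 1/2 BO, 1/4 OO.
Type-B genotypes among offspring: BB (1/4), BO (1/2); total 3/4.
P(BO | type B) = (1/2) / (3/4) = 2/3.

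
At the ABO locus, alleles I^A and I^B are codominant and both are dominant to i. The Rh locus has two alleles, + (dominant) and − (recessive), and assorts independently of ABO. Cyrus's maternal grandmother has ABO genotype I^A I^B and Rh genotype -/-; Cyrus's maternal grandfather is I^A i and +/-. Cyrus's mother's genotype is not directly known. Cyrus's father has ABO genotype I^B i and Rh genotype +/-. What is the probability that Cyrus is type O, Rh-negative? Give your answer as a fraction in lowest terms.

3/64

Cyrus's mother's ABO genotype from I^A I^B × I^A i: 1/4 I^A I^A, 1/4 I^A I^B, 1/4 I^A i, 1/4 I^B i.
Crossing each possibility with the father I^B i and summing P(type O): 1/4·0 + 1/4·0 + 1/4·1/4 + 1/4·1/4 = 1/8.
Similarly for Rh via the mother's Rh distribution: P(Rh-) = 3/8.
Independent loci: 1/8 × 3/8 = 3/64.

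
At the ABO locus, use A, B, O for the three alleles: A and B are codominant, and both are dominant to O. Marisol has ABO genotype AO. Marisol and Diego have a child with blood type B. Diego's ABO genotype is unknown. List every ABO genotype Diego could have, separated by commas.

For each candidate genotype of Diego, check whether crossing it with AO can produce every observed child phenotype.
  AA → possible child types {A} ✗
  AB → possible child types {A, B, AB} ✓
  AO → possible child types {O, A} ✗
  BB → possible child types {B, AB} ✓
  BO → possible child types {O, A, B, AB} ✓
  OO → possible child types {O, A} ✗

AB, BB, BO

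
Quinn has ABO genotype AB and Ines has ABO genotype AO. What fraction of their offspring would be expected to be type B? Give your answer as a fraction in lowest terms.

ABO cross AB × AO → offspring phenotypes: 1/2 A, 1/4 B, 1/4 AB.
So P(type B) = 1/4.

1/4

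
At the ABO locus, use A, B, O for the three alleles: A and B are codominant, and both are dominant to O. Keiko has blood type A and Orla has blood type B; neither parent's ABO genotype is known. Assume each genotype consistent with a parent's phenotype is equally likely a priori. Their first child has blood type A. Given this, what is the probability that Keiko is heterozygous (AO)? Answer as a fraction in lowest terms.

Possible genotypes: Keiko ∈ {AA, AO}; Orla ∈ {BB, BO}.
Weight each parental genotype pair by prior × P(type-A child):
  AA × BO: posterior weight 2/3.
  AO × BO: posterior weight 1/3.
Sum the posterior weight over pairs where Keiko is AO: 1/3.

1/3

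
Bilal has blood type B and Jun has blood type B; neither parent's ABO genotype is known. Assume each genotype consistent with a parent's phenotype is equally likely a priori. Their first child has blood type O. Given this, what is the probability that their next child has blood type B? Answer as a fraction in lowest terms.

Possible genotypes: Bilal ∈ {I^B I^B, I^B i}; Jun ∈ {I^B I^B, I^B i}.
Weight each parental genotype pair by prior × P(type-O child):
  I^B i × I^B i: posterior weight 1; P(next child type B) = 3/4.
Weighted sum = 3/4.

3/4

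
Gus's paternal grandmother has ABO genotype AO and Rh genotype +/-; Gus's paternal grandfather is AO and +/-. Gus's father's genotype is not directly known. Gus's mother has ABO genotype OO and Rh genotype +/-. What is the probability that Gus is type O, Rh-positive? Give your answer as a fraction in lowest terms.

Gus's father's ABO genotype from AO × AO: 1/4 AA, 1/2 AO, 1/4 OO.
Crossing each possibility with the mother OO and summing P(type O): 1/4·0 + 1/2·1/2 + 1/4·1 = 1/2.
Similarly for Rh via the father's Rh distribution: P(Rh+) = 3/4.
Independent loci: 1/2 × 3/4 = 3/8.

3/8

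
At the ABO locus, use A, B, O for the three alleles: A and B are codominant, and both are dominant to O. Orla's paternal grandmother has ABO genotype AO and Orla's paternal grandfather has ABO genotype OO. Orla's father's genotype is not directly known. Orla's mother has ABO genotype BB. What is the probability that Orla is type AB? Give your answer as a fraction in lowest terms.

1/4

Orla's father's ABO genotype from AO × OO: 1/2 AO, 1/2 OO.
Crossing each possibility with the mother BB and summing P(type AB): 1/2·1/2 + 1/2·0 = 1/4.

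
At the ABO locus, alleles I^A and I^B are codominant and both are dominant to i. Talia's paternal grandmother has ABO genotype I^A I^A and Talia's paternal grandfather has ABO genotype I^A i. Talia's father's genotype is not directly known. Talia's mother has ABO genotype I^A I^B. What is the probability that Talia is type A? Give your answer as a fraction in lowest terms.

Talia's father's ABO genotype from I^A I^A × I^A i: 1/2 I^A I^A, 1/2 I^A i.
Crossing each possibility with the mother I^A I^B and summing P(type A): 1/2·1/2 + 1/2·1/2 = 1/2.

1/2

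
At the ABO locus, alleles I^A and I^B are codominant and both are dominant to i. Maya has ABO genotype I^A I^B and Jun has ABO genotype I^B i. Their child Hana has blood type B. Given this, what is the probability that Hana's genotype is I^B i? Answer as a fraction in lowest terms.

1/2

Cross I^A I^B × I^B i → 1/4 I^A I^B, 1/4 I^A i, 1/4 I^B I^B, 1/4 I^B i.
Type-B genotypes among offspring: I^B I^B (1/4), I^B i (1/4); total 1/2.
P(I^B i | type B) = (1/4) / (1/2) = 1/2.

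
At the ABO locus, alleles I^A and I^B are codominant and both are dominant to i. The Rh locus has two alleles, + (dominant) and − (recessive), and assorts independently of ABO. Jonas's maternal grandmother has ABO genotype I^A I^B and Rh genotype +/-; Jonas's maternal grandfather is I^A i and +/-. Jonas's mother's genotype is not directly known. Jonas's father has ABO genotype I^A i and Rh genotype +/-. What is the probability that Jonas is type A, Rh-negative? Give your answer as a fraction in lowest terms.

Jonas's mother's ABO genotype from I^A I^B × I^A i: 1/4 I^A I^A, 1/4 I^A I^B, 1/4 I^A i, 1/4 I^B i.
Crossing each possibility with the father I^A i and summing P(type A): 1/4·1 + 1/4·1/2 + 1/4·3/4 + 1/4·1/4 = 5/8.
Similarly for Rh via the mother's Rh distribution: P(Rh-) = 1/4.
Independent loci: 5/8 × 1/4 = 5/32.

5/32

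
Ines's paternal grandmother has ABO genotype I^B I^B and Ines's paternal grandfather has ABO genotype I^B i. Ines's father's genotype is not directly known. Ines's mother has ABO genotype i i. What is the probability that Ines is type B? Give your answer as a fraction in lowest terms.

3/4

Ines's father's ABO genotype from I^B I^B × I^B i: 1/2 I^B I^B, 1/2 I^B i.
Crossing each possibility with the mother i i and summing P(type B): 1/2·1 + 1/2·1/2 = 3/4.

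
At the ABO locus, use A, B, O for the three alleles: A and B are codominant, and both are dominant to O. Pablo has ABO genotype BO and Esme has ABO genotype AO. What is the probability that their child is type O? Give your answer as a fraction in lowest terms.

1/4

ABO cross BO × AO → offspring phenotypes: 1/4 O, 1/4 A, 1/4 B, 1/4 AB.
So P(type O) = 1/4.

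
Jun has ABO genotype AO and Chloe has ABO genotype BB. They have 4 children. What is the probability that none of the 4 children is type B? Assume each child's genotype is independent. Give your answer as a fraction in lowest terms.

1/16

ABO cross AO × BB → 1/2 B, 1/2 AB.
So P(type B) = 1/2 per child.
P(not type B) = 1/2 for one child; (1/2)^4 = 1/16.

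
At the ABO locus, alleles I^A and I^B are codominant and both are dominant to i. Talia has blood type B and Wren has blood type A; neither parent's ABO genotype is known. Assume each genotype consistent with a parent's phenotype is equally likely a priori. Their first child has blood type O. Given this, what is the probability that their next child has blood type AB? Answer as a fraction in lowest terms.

1/4

Possible genotypes: Talia ∈ {I^B I^B, I^B i}; Wren ∈ {I^A I^A, I^A i}.
Weight each parental genotype pair by prior × P(type-O child):
  I^B i × I^A i: posterior weight 1; P(next child type AB) = 1/4.
Weighted sum = 1/4.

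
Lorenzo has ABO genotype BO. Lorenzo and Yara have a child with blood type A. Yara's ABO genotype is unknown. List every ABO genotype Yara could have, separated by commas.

AA, AB, AO

For each candidate genotype of Yara, check whether crossing it with BO can produce every observed child phenotype.
  AA → possible child types {A, AB} ✓
  AB → possible child types {A, B, AB} ✓
  AO → possible child types {O, A, B, AB} ✓
  BB → possible child types {B} ✗
  BO → possible child types {O, B} ✗
  OO → possible child types {O, B} ✗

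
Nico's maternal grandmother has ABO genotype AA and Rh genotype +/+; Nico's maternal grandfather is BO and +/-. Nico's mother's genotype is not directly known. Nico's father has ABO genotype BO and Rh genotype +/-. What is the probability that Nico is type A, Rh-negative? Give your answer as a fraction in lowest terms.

1/32

Nico's mother's ABO genotype from AA × BO: 1/2 AB, 1/2 AO.
Crossing each possibility with the father BO and summing P(type A): 1/2·1/4 + 1/2·1/4 = 1/4.
Similarly for Rh via the mother's Rh distribution: P(Rh-) = 1/8.
Independent loci: 1/4 × 1/8 = 1/32.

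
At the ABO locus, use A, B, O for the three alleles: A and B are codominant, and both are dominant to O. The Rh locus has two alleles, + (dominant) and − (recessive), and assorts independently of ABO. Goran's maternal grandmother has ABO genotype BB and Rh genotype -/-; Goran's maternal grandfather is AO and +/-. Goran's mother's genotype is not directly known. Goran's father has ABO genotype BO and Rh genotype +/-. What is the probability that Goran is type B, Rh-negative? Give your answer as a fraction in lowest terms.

Goran's mother's ABO genotype from BB × AO: 1/2 AB, 1/2 BO.
Crossing each possibility with the father BO and summing P(type B): 1/2·1/2 + 1/2·3/4 = 5/8.
Similarly for Rh via the mother's Rh distribution: P(Rh-) = 3/8.
Independent loci: 5/8 × 3/8 = 15/64.

15/64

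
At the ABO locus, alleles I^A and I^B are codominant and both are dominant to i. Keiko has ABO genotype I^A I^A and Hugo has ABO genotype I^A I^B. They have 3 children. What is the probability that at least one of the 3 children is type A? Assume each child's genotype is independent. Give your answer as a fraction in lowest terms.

ABO cross I^A I^A × I^A I^B → 1/2 A, 1/2 AB.
So P(type A) = 1/2 per child.
P(none) = (1/2)^3 = 1/8; P(at least one) = 1 − 1/8 = 7/8.

7/8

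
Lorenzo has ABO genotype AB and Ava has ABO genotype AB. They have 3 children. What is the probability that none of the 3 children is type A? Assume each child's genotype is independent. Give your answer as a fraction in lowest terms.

ABO cross AB × AB → 1/4 A, 1/4 B, 1/2 AB.
So P(type A) = 1/4 per child.
P(not type A) = 3/4 for one child; (3/4)^3 = 27/64.

27/64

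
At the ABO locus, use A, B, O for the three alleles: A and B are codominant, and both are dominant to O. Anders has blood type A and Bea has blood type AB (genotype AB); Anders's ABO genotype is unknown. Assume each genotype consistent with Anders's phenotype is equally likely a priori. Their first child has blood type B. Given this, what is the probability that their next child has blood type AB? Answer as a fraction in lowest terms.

Possible genotypes: Anders ∈ {AA, AO}; Bea ∈ {AB}.
Weight each parental genotype pair by prior × P(type-B child):
  AO × AB: posterior weight 1; P(next child type AB) = 1/4.
Weighted sum = 1/4.

1/4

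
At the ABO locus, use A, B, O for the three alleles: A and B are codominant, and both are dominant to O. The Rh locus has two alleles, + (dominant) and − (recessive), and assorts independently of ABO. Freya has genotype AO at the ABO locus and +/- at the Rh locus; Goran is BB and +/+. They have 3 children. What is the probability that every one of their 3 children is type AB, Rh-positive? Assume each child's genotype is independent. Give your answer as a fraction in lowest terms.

1/8

ABO cross AO × BB → 1/2 B, 1/2 AB.
Rh cross +/- × +/+ → 1 Rh+; so P(type AB, Rh-positive) = 1/2 × 1 = 1/2 per child.
All 3 independent: (1/2)^3 = 1/8.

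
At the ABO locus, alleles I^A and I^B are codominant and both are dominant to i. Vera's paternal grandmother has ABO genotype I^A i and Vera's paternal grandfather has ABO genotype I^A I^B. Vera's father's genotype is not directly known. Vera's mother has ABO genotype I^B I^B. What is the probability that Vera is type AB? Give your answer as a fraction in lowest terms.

1/2

Vera's father's ABO genotype from I^A i × I^A I^B: 1/4 I^A I^A, 1/4 I^A I^B, 1/4 I^A i, 1/4 I^B i.
Crossing each possibility with the mother I^B I^B and summing P(type AB): 1/4·1 + 1/4·1/2 + 1/4·1/2 + 1/4·0 = 1/2.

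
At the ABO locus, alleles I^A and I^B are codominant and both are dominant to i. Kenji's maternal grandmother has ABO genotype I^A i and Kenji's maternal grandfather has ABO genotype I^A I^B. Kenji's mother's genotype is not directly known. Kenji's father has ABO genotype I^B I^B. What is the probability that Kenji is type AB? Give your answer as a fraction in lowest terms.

1/2

Kenji's mother's ABO genotype from I^A i × I^A I^B: 1/4 I^A I^A, 1/4 I^A I^B, 1/4 I^A i, 1/4 I^B i.
Crossing each possibility with the father I^B I^B and summing P(type AB): 1/4·1 + 1/4·1/2 + 1/4·1/2 + 1/4·0 = 1/2.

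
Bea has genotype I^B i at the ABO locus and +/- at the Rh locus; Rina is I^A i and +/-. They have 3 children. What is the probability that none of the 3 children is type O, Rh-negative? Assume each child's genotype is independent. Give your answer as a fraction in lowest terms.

3375/4096

ABO cross I^B i × I^A i → 1/4 O, 1/4 A, 1/4 B, 1/4 AB.
Rh cross +/- × +/- → 3/4 Rh+, 1/4 Rh-; so P(type O, Rh-negative) = 1/4 × 1/4 = 1/16 per child.
P(not type O, Rh-negative) = 15/16 for one child; (15/16)^3 = 3375/4096.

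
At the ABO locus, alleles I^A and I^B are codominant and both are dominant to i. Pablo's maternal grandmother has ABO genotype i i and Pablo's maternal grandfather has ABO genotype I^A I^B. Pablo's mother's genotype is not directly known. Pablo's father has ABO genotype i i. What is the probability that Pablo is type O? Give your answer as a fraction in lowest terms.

1/2

Pablo's mother's ABO genotype from i i × I^A I^B: 1/2 I^A i, 1/2 I^B i.
Crossing each possibility with the father i i and summing P(type O): 1/2·1/2 + 1/2·1/2 = 1/2.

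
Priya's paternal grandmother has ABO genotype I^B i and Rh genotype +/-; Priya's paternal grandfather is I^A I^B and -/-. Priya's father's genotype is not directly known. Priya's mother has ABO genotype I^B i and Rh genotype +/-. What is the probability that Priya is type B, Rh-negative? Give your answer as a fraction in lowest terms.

15/64

Priya's father's ABO genotype from I^B i × I^A I^B: 1/4 I^A I^B, 1/4 I^A i, 1/4 I^B I^B, 1/4 I^B i.
Crossing each possibility with the mother I^B i and summing P(type B): 1/4·1/2 + 1/4·1/4 + 1/4·1 + 1/4·3/4 = 5/8.
Similarly for Rh via the father's Rh distribution: P(Rh-) = 3/8.
Independent loci: 5/8 × 3/8 = 15/64.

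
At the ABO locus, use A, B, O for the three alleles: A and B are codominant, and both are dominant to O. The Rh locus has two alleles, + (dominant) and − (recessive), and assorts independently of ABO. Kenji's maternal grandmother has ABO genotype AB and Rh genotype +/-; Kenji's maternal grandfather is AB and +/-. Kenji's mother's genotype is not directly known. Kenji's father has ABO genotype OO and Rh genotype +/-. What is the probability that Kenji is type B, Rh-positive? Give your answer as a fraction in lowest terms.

Kenji's mother's ABO genotype from AB × AB: 1/4 AA, 1/2 AB, 1/4 BB.
Crossing each possibility with the father OO and summing P(type B): 1/4·0 + 1/2·1/2 + 1/4·1 = 1/2.
Similarly for Rh via the mother's Rh distribution: P(Rh+) = 3/4.
Independent loci: 1/2 × 3/4 = 3/8.

3/8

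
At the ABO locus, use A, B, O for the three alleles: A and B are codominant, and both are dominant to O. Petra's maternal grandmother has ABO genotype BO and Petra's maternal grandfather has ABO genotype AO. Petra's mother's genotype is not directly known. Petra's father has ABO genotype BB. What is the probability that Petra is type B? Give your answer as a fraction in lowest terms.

3/4

Petra's mother's ABO genotype from BO × AO: 1/4 AB, 1/4 AO, 1/4 BO, 1/4 OO.
Crossing each possibility with the father BB and summing P(type B): 1/4·1/2 + 1/4·1/2 + 1/4·1 + 1/4·1 = 3/4.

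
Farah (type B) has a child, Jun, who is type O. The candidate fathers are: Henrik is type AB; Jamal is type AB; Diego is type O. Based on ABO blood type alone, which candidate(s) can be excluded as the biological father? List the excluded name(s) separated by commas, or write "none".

A candidate is excluded only if no genotype consistent with his phenotype could produce a type O child with a type B mother.
Henrik (type AB): no genotype consistent with that phenotype can produce a type-O child with a type-B mother.
Jamal (type AB): no genotype consistent with that phenotype can produce a type-O child with a type-B mother.

Henrik, Jamal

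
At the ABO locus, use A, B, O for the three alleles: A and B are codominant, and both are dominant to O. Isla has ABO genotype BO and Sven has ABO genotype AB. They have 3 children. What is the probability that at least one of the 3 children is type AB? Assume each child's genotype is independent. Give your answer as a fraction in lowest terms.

37/64

ABO cross BO × AB → 1/4 A, 1/2 B, 1/4 AB.
So P(type AB) = 1/4 per child.
P(none) = (3/4)^3 = 27/64; P(at least one) = 1 − 27/64 = 37/64.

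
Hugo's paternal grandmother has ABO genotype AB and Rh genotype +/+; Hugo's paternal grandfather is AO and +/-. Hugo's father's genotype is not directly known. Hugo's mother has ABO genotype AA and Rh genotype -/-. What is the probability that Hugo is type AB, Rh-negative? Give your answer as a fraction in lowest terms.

1/16

Hugo's father's ABO genotype from AB × AO: 1/4 AA, 1/4 AB, 1/4 AO, 1/4 BO.
Crossing each possibility with the mother AA and summing P(type AB): 1/4·0 + 1/4·1/2 + 1/4·0 + 1/4·1/2 = 1/4.
Similarly for Rh via the father's Rh distribution: P(Rh-) = 1/4.
Independent loci: 1/4 × 1/4 = 1/16.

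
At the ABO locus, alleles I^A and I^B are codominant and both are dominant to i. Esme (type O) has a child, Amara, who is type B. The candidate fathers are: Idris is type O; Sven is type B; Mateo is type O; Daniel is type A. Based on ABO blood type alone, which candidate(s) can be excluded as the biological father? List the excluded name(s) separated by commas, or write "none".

A candidate is excluded only if no genotype consistent with his phenotype could produce a type B child with a type O mother.
Idris (type O): no genotype consistent with that phenotype can produce a type-B child with a type-O mother.
Mateo (type O): no genotype consistent with that phenotype can produce a type-B child with a type-O mother.
Daniel (type A): no genotype consistent with that phenotype can produce a type-B child with a type-O mother.

Idris, Mateo, Daniel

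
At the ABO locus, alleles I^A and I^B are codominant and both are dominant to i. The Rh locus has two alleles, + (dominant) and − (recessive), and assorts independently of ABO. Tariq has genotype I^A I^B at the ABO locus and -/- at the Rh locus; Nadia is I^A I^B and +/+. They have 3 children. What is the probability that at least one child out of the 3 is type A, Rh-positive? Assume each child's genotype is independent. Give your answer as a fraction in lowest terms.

37/64

ABO cross I^A I^B × I^A I^B → 1/4 A, 1/4 B, 1/2 AB.
Rh cross -/- × +/+ → 1 Rh+; so P(type A, Rh-positive) = 1/4 × 1 = 1/4 per child.
P(none) = (3/4)^3 = 27/64; P(at least one) = 1 − 27/64 = 37/64.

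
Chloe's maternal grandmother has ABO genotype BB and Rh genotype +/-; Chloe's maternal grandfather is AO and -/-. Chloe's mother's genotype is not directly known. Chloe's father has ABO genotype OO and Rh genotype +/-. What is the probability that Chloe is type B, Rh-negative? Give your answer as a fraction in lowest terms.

3/16

Chloe's mother's ABO genotype from BB × AO: 1/2 AB, 1/2 BO.
Crossing each possibility with the father OO and summing P(type B): 1/2·1/2 + 1/2·1/2 = 1/2.
Similarly for Rh via the mother's Rh distribution: P(Rh-) = 3/8.
Independent loci: 1/2 × 3/8 = 3/16.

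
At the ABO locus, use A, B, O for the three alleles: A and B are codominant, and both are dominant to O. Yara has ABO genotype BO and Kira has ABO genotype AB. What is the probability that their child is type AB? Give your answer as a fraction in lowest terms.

1/4

ABO cross BO × AB → offspring phenotypes: 1/4 A, 1/2 B, 1/4 AB.
So P(type AB) = 1/4.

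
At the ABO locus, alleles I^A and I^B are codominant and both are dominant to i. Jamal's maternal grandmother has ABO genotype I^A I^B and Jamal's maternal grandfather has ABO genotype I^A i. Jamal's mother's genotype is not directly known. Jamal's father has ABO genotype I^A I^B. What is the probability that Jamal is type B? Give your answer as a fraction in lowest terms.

1/4

Jamal's mother's ABO genotype from I^A I^B × I^A i: 1/4 I^A I^A, 1/4 I^A I^B, 1/4 I^A i, 1/4 I^B i.
Crossing each possibility with the father I^A I^B and summing P(type B): 1/4·0 + 1/4·1/4 + 1/4·1/4 + 1/4·1/2 = 1/4.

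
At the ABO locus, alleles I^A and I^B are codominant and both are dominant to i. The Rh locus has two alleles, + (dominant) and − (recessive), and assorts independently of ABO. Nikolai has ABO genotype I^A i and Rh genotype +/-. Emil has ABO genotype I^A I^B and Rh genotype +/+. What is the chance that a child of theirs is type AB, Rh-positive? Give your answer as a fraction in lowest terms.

ABO cross I^A i × I^A I^B → offspring phenotypes: 1/2 A, 1/4 B, 1/4 AB.
Rh cross +/- × +/+ → 1 Rh+.
Independent loci: P(type AB, Rh-positive) = 1/4 × 1 = 1/4.

1/4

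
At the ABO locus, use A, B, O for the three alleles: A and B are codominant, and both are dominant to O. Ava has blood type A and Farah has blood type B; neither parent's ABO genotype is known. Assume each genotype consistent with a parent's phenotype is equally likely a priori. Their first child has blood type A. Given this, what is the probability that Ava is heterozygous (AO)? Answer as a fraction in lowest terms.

1/3

Possible genotypes: Ava ∈ {AA, AO}; Farah ∈ {BB, BO}.
Weight each parental genotype pair by prior × P(type-A child):
  AA × BO: posterior weight 2/3.
  AO × BO: posterior weight 1/3.
Sum the posterior weight over pairs where Ava is AO: 1/3.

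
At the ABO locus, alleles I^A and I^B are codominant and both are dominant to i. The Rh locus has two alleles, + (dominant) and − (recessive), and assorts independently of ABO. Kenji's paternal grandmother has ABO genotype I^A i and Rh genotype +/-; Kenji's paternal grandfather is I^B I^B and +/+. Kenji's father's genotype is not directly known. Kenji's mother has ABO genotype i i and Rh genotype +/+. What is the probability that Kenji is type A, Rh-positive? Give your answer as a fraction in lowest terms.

Kenji's father's ABO genotype from I^A i × I^B I^B: 1/2 I^A I^B, 1/2 I^B i.
Crossing each possibility with the mother i i and summing P(type A): 1/2·1/2 + 1/2·0 = 1/4.
Similarly for Rh via the father's Rh distribution: P(Rh+) = 1.
Independent loci: 1/4 × 1 = 1/4.

1/4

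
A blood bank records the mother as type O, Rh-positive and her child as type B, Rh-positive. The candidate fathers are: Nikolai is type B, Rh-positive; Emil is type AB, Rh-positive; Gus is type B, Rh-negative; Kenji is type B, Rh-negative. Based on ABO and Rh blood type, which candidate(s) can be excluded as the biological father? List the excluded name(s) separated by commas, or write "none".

none

A candidate is excluded only if no genotype consistent with his phenotype could produce a type B, Rh-positive child with a type O, Rh-positive mother.
Every candidate has at least one consistent genotype combination, so none can be excluded.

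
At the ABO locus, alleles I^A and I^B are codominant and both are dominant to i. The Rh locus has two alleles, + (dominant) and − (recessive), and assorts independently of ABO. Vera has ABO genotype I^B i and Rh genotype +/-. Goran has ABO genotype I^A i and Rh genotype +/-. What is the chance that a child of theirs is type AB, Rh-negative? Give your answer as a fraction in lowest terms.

1/16

ABO cross I^B i × I^A i → offspring phenotypes: 1/4 O, 1/4 A, 1/4 B, 1/4 AB.
Rh cross +/- × +/- → 3/4 Rh+, 1/4 Rh-.
Independent loci: P(type AB, Rh-negative) = 1/4 × 1/4 = 1/16.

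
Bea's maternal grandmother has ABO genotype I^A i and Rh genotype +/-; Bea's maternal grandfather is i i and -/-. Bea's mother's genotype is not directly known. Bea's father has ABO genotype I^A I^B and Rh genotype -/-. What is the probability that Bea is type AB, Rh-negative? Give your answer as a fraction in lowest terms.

3/32

Bea's mother's ABO genotype from I^A i × i i: 1/2 I^A i, 1/2 i i.
Crossing each possibility with the father I^A I^B and summing P(type AB): 1/2·1/4 + 1/2·0 = 1/8.
Similarly for Rh via the mother's Rh distribution: P(Rh-) = 3/4.
Independent loci: 1/8 × 3/4 = 3/32.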